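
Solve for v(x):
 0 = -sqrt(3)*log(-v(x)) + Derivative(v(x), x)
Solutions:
 -li(-v(x)) = C1 + sqrt(3)*x


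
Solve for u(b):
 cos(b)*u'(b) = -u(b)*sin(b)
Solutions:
 u(b) = C1*cos(b)


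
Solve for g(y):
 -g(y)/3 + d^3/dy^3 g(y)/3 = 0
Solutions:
 g(y) = C3*exp(y) + (C1*sin(sqrt(3)*y/2) + C2*cos(sqrt(3)*y/2))*exp(-y/2)


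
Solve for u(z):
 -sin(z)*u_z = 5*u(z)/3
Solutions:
 u(z) = C1*(cos(z) + 1)^(5/6)/(cos(z) - 1)^(5/6)


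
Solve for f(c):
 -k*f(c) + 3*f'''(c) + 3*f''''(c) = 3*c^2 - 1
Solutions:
 f(c) = C1*exp(c*Piecewise((-sqrt(-3^(2/3)*k^(1/3)/3 + 1/4)/2 - sqrt(3^(2/3)*k^(1/3)/3 + 1/2 + 1/(4*sqrt(-3^(2/3)*k^(1/3)/3 + 1/4)))/2 - 1/4, Eq(k, 0)), (-sqrt(-2*k/(9*(-k/48 + sqrt(k^3/729 + k^2/2304))^(1/3)) + 2*(-k/48 + sqrt(k^3/729 + k^2/2304))^(1/3) + 1/4)/2 - sqrt(2*k/(9*(-k/48 + sqrt(k^3/729 + k^2/2304))^(1/3)) - 2*(-k/48 + sqrt(k^3/729 + k^2/2304))^(1/3) + 1/2 + 1/(4*sqrt(-2*k/(9*(-k/48 + sqrt(k^3/729 + k^2/2304))^(1/3)) + 2*(-k/48 + sqrt(k^3/729 + k^2/2304))^(1/3) + 1/4)))/2 - 1/4, True))) + C2*exp(c*Piecewise((-sqrt(-3^(2/3)*k^(1/3)/3 + 1/4)/2 + sqrt(3^(2/3)*k^(1/3)/3 + 1/2 + 1/(4*sqrt(-3^(2/3)*k^(1/3)/3 + 1/4)))/2 - 1/4, Eq(k, 0)), (-sqrt(-2*k/(9*(-k/48 + sqrt(k^3/729 + k^2/2304))^(1/3)) + 2*(-k/48 + sqrt(k^3/729 + k^2/2304))^(1/3) + 1/4)/2 + sqrt(2*k/(9*(-k/48 + sqrt(k^3/729 + k^2/2304))^(1/3)) - 2*(-k/48 + sqrt(k^3/729 + k^2/2304))^(1/3) + 1/2 + 1/(4*sqrt(-2*k/(9*(-k/48 + sqrt(k^3/729 + k^2/2304))^(1/3)) + 2*(-k/48 + sqrt(k^3/729 + k^2/2304))^(1/3) + 1/4)))/2 - 1/4, True))) + C3*exp(c*Piecewise((sqrt(-3^(2/3)*k^(1/3)/3 + 1/4)/2 - sqrt(3^(2/3)*k^(1/3)/3 + 1/2 - 1/(4*sqrt(-3^(2/3)*k^(1/3)/3 + 1/4)))/2 - 1/4, Eq(k, 0)), (sqrt(-2*k/(9*(-k/48 + sqrt(k^3/729 + k^2/2304))^(1/3)) + 2*(-k/48 + sqrt(k^3/729 + k^2/2304))^(1/3) + 1/4)/2 - sqrt(2*k/(9*(-k/48 + sqrt(k^3/729 + k^2/2304))^(1/3)) - 2*(-k/48 + sqrt(k^3/729 + k^2/2304))^(1/3) + 1/2 - 1/(4*sqrt(-2*k/(9*(-k/48 + sqrt(k^3/729 + k^2/2304))^(1/3)) + 2*(-k/48 + sqrt(k^3/729 + k^2/2304))^(1/3) + 1/4)))/2 - 1/4, True))) + C4*exp(c*Piecewise((sqrt(-3^(2/3)*k^(1/3)/3 + 1/4)/2 + sqrt(3^(2/3)*k^(1/3)/3 + 1/2 - 1/(4*sqrt(-3^(2/3)*k^(1/3)/3 + 1/4)))/2 - 1/4, Eq(k, 0)), (sqrt(-2*k/(9*(-k/48 + sqrt(k^3/729 + k^2/2304))^(1/3)) + 2*(-k/48 + sqrt(k^3/729 + k^2/2304))^(1/3) + 1/4)/2 + sqrt(2*k/(9*(-k/48 + sqrt(k^3/729 + k^2/2304))^(1/3)) - 2*(-k/48 + sqrt(k^3/729 + k^2/2304))^(1/3) + 1/2 - 1/(4*sqrt(-2*k/(9*(-k/48 + sqrt(k^3/729 + k^2/2304))^(1/3)) + 2*(-k/48 + sqrt(k^3/729 + k^2/2304))^(1/3) + 1/4)))/2 - 1/4, True))) - 3*c^2/k + 1/k


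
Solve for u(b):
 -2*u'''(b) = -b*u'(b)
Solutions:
 u(b) = C1 + Integral(C2*airyai(2^(2/3)*b/2) + C3*airybi(2^(2/3)*b/2), b)


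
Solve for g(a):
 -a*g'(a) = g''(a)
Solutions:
 g(a) = C1 + C2*erf(sqrt(2)*a/2)


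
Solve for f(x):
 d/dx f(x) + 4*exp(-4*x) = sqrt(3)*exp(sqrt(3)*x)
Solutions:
 f(x) = C1 + exp(sqrt(3)*x) + exp(-4*x)


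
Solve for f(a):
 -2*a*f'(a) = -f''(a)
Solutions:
 f(a) = C1 + C2*erfi(a)


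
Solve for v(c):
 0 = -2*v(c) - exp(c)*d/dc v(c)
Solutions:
 v(c) = C1*exp(2*exp(-c))


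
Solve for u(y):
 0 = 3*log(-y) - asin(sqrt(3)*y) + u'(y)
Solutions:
 u(y) = C1 - 3*y*log(-y) + y*asin(sqrt(3)*y) + 3*y + sqrt(3)*sqrt(1 - 3*y^2)/3


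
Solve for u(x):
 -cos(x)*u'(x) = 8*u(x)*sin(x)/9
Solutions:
 u(x) = C1*cos(x)^(8/9)


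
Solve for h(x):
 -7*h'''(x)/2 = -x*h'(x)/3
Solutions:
 h(x) = C1 + Integral(C2*airyai(2^(1/3)*21^(2/3)*x/21) + C3*airybi(2^(1/3)*21^(2/3)*x/21), x)


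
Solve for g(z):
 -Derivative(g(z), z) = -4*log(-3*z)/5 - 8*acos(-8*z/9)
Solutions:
 g(z) = C1 + 4*z*log(-z)/5 + 8*z*acos(-8*z/9) - 4*z/5 + 4*z*log(3)/5 + sqrt(81 - 64*z^2)


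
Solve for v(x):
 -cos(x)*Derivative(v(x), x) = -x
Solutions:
 v(x) = C1 + Integral(x/cos(x), x)


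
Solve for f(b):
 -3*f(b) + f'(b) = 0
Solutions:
 f(b) = C1*exp(3*b)


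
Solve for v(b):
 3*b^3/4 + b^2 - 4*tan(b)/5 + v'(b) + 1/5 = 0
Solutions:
 v(b) = C1 - 3*b^4/16 - b^3/3 - b/5 - 4*log(cos(b))/5


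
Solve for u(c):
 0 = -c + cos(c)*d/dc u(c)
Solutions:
 u(c) = C1 + Integral(c/cos(c), c)


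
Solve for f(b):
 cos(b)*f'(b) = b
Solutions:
 f(b) = C1 + Integral(b/cos(b), b)


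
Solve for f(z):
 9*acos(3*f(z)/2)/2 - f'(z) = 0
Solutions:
 Integral(1/acos(3*_y/2), (_y, f(z))) = C1 + 9*z/2


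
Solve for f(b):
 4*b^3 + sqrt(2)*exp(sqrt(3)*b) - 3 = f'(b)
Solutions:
 f(b) = C1 + b^4 - 3*b + sqrt(6)*exp(sqrt(3)*b)/3


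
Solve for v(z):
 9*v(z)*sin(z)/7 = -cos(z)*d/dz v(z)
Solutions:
 v(z) = C1*cos(z)^(9/7)


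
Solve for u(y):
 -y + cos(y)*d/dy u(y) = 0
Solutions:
 u(y) = C1 + Integral(y/cos(y), y)


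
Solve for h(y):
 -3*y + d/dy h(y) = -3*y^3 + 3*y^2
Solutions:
 h(y) = C1 - 3*y^4/4 + y^3 + 3*y^2/2


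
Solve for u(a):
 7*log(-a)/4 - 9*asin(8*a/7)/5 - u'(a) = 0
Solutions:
 u(a) = C1 + 7*a*log(-a)/4 - 9*a*asin(8*a/7)/5 - 7*a/4 - 9*sqrt(49 - 64*a^2)/40


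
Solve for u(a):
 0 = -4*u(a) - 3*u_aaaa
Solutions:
 u(a) = (C1*sin(3^(3/4)*a/3) + C2*cos(3^(3/4)*a/3))*exp(-3^(3/4)*a/3) + (C3*sin(3^(3/4)*a/3) + C4*cos(3^(3/4)*a/3))*exp(3^(3/4)*a/3)


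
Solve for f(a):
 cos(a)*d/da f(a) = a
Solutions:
 f(a) = C1 + Integral(a/cos(a), a)


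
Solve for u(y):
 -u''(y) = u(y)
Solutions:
 u(y) = C1*sin(y) + C2*cos(y)


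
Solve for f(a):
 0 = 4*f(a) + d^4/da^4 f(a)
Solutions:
 f(a) = (C1*sin(a) + C2*cos(a))*exp(-a) + (C3*sin(a) + C4*cos(a))*exp(a)


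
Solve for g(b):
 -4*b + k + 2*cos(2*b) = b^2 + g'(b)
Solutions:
 g(b) = C1 - b^3/3 - 2*b^2 + b*k + sin(2*b)


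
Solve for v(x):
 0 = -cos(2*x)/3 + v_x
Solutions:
 v(x) = C1 + sin(2*x)/6


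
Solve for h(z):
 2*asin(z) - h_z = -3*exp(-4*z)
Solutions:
 h(z) = C1 + 2*z*asin(z) + 2*sqrt(1 - z^2) - 3*exp(-4*z)/4


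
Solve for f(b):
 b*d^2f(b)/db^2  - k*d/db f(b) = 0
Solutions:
 f(b) = C1 + b^(re(k) + 1)*(C2*sin(log(b)*Abs(im(k))) + C3*cos(log(b)*im(k)))


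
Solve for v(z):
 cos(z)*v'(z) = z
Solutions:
 v(z) = C1 + Integral(z/cos(z), z)


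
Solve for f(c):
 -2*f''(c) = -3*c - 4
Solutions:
 f(c) = C1 + C2*c + c^3/4 + c^2


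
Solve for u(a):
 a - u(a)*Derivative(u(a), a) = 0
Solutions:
 u(a) = -sqrt(C1 + a^2)
 u(a) = sqrt(C1 + a^2)


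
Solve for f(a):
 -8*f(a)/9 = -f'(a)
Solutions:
 f(a) = C1*exp(8*a/9)


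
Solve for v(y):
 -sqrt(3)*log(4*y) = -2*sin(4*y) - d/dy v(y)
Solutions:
 v(y) = C1 + sqrt(3)*y*(log(y) - 1) + 2*sqrt(3)*y*log(2) + cos(4*y)/2


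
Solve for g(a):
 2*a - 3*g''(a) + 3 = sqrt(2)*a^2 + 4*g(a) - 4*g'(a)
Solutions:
 g(a) = -sqrt(2)*a^2/4 - sqrt(2)*a/2 + a/2 + (C1*sin(2*sqrt(2)*a/3) + C2*cos(2*sqrt(2)*a/3))*exp(2*a/3) - sqrt(2)/8 + 5/4


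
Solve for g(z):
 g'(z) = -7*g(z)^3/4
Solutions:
 g(z) = -sqrt(2)*sqrt(-1/(C1 - 7*z))
 g(z) = sqrt(2)*sqrt(-1/(C1 - 7*z))


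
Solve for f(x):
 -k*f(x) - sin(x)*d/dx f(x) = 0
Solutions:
 f(x) = C1*exp(k*(-log(cos(x) - 1) + log(cos(x) + 1))/2)


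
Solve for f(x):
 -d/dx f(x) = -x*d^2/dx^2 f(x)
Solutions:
 f(x) = C1 + C2*x^2


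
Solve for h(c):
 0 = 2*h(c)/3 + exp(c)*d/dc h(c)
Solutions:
 h(c) = C1*exp(2*exp(-c)/3)


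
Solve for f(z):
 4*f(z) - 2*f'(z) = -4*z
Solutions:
 f(z) = C1*exp(2*z) - z - 1/2


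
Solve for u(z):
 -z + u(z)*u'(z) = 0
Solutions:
 u(z) = -sqrt(C1 + z^2)
 u(z) = sqrt(C1 + z^2)


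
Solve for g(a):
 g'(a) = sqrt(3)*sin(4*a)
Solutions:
 g(a) = C1 - sqrt(3)*cos(4*a)/4


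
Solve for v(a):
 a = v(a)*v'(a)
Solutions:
 v(a) = -sqrt(C1 + a^2)
 v(a) = sqrt(C1 + a^2)


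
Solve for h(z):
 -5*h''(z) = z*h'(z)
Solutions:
 h(z) = C1 + C2*erf(sqrt(10)*z/10)


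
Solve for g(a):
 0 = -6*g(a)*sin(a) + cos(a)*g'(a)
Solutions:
 g(a) = C1/cos(a)^6


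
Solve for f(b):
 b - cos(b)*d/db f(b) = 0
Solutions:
 f(b) = C1 + Integral(b/cos(b), b)


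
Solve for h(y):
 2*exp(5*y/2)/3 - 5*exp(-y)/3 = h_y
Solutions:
 h(y) = C1 + 4*exp(5*y/2)/15 + 5*exp(-y)/3


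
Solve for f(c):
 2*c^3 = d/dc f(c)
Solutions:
 f(c) = C1 + c^4/2


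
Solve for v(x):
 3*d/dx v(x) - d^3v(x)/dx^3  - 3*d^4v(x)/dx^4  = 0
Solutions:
 v(x) = C1 + C2*exp(-x*(2*2^(1/3)/(135*sqrt(29) + 727)^(1/3) + 4 + 2^(2/3)*(135*sqrt(29) + 727)^(1/3))/36)*sin(2^(1/3)*sqrt(3)*x*(-2^(1/3)*(135*sqrt(29) + 727)^(1/3) + 2/(135*sqrt(29) + 727)^(1/3))/36) + C3*exp(-x*(2*2^(1/3)/(135*sqrt(29) + 727)^(1/3) + 4 + 2^(2/3)*(135*sqrt(29) + 727)^(1/3))/36)*cos(2^(1/3)*sqrt(3)*x*(-2^(1/3)*(135*sqrt(29) + 727)^(1/3) + 2/(135*sqrt(29) + 727)^(1/3))/36) + C4*exp(x*(-2 + 2*2^(1/3)/(135*sqrt(29) + 727)^(1/3) + 2^(2/3)*(135*sqrt(29) + 727)^(1/3))/18)


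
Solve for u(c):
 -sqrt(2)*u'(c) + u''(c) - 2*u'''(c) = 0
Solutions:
 u(c) = C1 + (C2*sin(c*sqrt(-1 + 8*sqrt(2))/4) + C3*cos(c*sqrt(-1 + 8*sqrt(2))/4))*exp(c/4)


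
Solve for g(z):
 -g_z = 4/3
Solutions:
 g(z) = C1 - 4*z/3


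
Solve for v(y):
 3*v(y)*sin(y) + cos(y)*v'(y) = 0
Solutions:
 v(y) = C1*cos(y)^3


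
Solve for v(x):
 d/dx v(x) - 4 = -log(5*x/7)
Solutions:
 v(x) = C1 - x*log(x) + x*log(7/5) + 5*x


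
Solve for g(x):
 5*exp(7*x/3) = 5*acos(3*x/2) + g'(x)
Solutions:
 g(x) = C1 - 5*x*acos(3*x/2) + 5*sqrt(4 - 9*x^2)/3 + 15*exp(7*x/3)/7


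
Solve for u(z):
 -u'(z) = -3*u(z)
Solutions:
 u(z) = C1*exp(3*z)


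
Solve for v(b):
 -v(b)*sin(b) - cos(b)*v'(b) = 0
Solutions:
 v(b) = C1*cos(b)


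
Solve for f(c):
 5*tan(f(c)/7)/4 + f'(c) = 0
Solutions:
 f(c) = -7*asin(C1*exp(-5*c/28)) + 7*pi
 f(c) = 7*asin(C1*exp(-5*c/28))


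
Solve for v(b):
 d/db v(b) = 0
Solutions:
 v(b) = C1


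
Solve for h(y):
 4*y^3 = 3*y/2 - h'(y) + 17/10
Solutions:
 h(y) = C1 - y^4 + 3*y^2/4 + 17*y/10


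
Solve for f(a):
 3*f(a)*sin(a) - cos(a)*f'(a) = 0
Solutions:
 f(a) = C1/cos(a)^3


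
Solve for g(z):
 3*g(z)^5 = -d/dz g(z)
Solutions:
 g(z) = -I*(1/(C1 + 12*z))^(1/4)
 g(z) = I*(1/(C1 + 12*z))^(1/4)
 g(z) = -(1/(C1 + 12*z))^(1/4)
 g(z) = (1/(C1 + 12*z))^(1/4)


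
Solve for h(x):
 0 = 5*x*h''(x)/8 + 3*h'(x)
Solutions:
 h(x) = C1 + C2/x^(19/5)


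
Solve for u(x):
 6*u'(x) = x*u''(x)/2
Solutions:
 u(x) = C1 + C2*x^13


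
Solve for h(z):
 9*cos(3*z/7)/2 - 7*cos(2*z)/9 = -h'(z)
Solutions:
 h(z) = C1 - 21*sin(3*z/7)/2 + 7*sin(2*z)/18


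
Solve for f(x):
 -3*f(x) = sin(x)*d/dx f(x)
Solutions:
 f(x) = C1*(cos(x) + 1)^(3/2)/(cos(x) - 1)^(3/2)


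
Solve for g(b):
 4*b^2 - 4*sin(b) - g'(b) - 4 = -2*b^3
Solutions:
 g(b) = C1 + b^4/2 + 4*b^3/3 - 4*b + 4*cos(b)


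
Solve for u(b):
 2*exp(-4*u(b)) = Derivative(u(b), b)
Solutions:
 u(b) = log(-I*(C1 + 8*b)^(1/4))
 u(b) = log(I*(C1 + 8*b)^(1/4))
 u(b) = log(-(C1 + 8*b)^(1/4))
 u(b) = log(C1 + 8*b)/4


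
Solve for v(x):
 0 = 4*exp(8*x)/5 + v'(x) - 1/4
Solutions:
 v(x) = C1 + x/4 - exp(8*x)/10


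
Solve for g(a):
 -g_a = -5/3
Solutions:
 g(a) = C1 + 5*a/3


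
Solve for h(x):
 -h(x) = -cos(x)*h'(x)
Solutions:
 h(x) = C1*sqrt(sin(x) + 1)/sqrt(sin(x) - 1)


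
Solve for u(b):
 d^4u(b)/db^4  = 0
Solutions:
 u(b) = C1 + C2*b + C3*b^2 + C4*b^3


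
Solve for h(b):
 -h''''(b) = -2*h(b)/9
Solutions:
 h(b) = C1*exp(-2^(1/4)*sqrt(3)*b/3) + C2*exp(2^(1/4)*sqrt(3)*b/3) + C3*sin(2^(1/4)*sqrt(3)*b/3) + C4*cos(2^(1/4)*sqrt(3)*b/3)


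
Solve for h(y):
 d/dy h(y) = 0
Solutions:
 h(y) = C1


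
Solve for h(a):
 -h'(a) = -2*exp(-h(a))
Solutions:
 h(a) = log(C1 + 2*a)


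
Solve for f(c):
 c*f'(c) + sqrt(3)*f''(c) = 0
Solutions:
 f(c) = C1 + C2*erf(sqrt(2)*3^(3/4)*c/6)


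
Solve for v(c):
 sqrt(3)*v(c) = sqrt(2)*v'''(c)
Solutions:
 v(c) = C3*exp(2^(5/6)*3^(1/6)*c/2) + (C1*sin(2^(5/6)*3^(2/3)*c/4) + C2*cos(2^(5/6)*3^(2/3)*c/4))*exp(-2^(5/6)*3^(1/6)*c/4)


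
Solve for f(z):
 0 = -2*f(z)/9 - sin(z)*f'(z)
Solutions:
 f(z) = C1*(cos(z) + 1)^(1/9)/(cos(z) - 1)^(1/9)


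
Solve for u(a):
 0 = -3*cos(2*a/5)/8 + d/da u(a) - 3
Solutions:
 u(a) = C1 + 3*a + 15*sin(2*a/5)/16


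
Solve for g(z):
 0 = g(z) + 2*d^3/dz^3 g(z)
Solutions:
 g(z) = C3*exp(-2^(2/3)*z/2) + (C1*sin(2^(2/3)*sqrt(3)*z/4) + C2*cos(2^(2/3)*sqrt(3)*z/4))*exp(2^(2/3)*z/4)


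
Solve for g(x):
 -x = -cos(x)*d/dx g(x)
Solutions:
 g(x) = C1 + Integral(x/cos(x), x)


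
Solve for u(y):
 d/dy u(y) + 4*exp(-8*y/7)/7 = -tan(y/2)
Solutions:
 u(y) = C1 - log(tan(y/2)^2 + 1) + exp(-8*y/7)/2


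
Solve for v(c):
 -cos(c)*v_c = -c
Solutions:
 v(c) = C1 + Integral(c/cos(c), c)


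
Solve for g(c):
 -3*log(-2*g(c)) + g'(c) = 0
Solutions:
 -Integral(1/(log(-_y) + log(2)), (_y, g(c)))/3 = C1 - c


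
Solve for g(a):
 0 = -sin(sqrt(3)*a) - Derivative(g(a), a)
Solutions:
 g(a) = C1 + sqrt(3)*cos(sqrt(3)*a)/3


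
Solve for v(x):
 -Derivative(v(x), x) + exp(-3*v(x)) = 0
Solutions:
 v(x) = log(C1 + 3*x)/3
 v(x) = log((-3^(1/3) - 3^(5/6)*I)*(C1 + x)^(1/3)/2)
 v(x) = log((-3^(1/3) + 3^(5/6)*I)*(C1 + x)^(1/3)/2)


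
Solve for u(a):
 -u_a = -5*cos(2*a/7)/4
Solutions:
 u(a) = C1 + 35*sin(2*a/7)/8


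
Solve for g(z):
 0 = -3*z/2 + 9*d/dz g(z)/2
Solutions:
 g(z) = C1 + z^2/6


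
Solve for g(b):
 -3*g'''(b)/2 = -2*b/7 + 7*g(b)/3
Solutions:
 g(b) = C3*exp(-42^(1/3)*b/3) + 6*b/49 + (C1*sin(14^(1/3)*3^(5/6)*b/6) + C2*cos(14^(1/3)*3^(5/6)*b/6))*exp(42^(1/3)*b/6)


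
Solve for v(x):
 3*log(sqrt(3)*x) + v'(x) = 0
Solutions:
 v(x) = C1 - 3*x*log(x) - 3*x*log(3)/2 + 3*x


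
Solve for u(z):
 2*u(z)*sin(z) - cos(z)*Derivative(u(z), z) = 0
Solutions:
 u(z) = C1/cos(z)^2


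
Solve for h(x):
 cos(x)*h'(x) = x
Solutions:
 h(x) = C1 + Integral(x/cos(x), x)


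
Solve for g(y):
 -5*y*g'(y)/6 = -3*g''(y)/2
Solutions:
 g(y) = C1 + C2*erfi(sqrt(10)*y/6)


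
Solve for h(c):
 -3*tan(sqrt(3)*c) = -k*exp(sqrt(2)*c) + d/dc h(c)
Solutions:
 h(c) = C1 + sqrt(2)*k*exp(sqrt(2)*c)/2 + sqrt(3)*log(cos(sqrt(3)*c))


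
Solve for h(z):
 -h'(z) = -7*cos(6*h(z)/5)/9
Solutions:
 -7*z/9 - 5*log(sin(6*h(z)/5) - 1)/12 + 5*log(sin(6*h(z)/5) + 1)/12 = C1


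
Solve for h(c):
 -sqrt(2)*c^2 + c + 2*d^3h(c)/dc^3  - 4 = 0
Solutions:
 h(c) = C1 + C2*c + C3*c^2 + sqrt(2)*c^5/120 - c^4/48 + c^3/3


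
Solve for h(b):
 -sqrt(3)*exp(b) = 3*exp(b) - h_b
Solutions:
 h(b) = C1 + sqrt(3)*exp(b) + 3*exp(b)


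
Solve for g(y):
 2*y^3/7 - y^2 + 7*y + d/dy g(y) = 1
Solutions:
 g(y) = C1 - y^4/14 + y^3/3 - 7*y^2/2 + y


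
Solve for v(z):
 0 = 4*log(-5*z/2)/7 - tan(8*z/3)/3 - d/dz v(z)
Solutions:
 v(z) = C1 + 4*z*log(-z)/7 - 4*z/7 - 4*z*log(2)/7 + 4*z*log(5)/7 + log(cos(8*z/3))/8


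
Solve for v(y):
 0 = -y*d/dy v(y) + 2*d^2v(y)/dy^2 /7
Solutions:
 v(y) = C1 + C2*erfi(sqrt(7)*y/2)


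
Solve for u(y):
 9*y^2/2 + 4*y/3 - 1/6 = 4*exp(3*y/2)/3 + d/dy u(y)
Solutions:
 u(y) = C1 + 3*y^3/2 + 2*y^2/3 - y/6 - 8*exp(3*y/2)/9


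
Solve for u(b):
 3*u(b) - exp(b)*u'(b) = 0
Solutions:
 u(b) = C1*exp(-3*exp(-b))


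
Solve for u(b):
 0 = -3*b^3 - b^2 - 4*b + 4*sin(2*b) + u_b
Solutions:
 u(b) = C1 + 3*b^4/4 + b^3/3 + 2*b^2 + 2*cos(2*b)


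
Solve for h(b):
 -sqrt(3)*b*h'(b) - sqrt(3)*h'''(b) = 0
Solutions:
 h(b) = C1 + Integral(C2*airyai(-b) + C3*airybi(-b), b)


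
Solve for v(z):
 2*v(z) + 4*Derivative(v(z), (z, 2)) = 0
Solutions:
 v(z) = C1*sin(sqrt(2)*z/2) + C2*cos(sqrt(2)*z/2)


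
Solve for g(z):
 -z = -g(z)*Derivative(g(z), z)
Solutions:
 g(z) = -sqrt(C1 + z^2)
 g(z) = sqrt(C1 + z^2)


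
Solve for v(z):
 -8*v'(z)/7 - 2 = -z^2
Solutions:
 v(z) = C1 + 7*z^3/24 - 7*z/4


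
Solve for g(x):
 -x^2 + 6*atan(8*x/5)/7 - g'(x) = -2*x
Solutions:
 g(x) = C1 - x^3/3 + x^2 + 6*x*atan(8*x/5)/7 - 15*log(64*x^2 + 25)/56


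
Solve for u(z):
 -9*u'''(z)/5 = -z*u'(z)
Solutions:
 u(z) = C1 + Integral(C2*airyai(15^(1/3)*z/3) + C3*airybi(15^(1/3)*z/3), z)


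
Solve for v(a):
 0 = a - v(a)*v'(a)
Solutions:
 v(a) = -sqrt(C1 + a^2)
 v(a) = sqrt(C1 + a^2)


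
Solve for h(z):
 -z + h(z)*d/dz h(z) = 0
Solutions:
 h(z) = -sqrt(C1 + z^2)
 h(z) = sqrt(C1 + z^2)


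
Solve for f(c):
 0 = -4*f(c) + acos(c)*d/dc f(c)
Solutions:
 f(c) = C1*exp(4*Integral(1/acos(c), c))


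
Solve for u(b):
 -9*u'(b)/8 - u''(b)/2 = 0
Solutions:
 u(b) = C1 + C2*exp(-9*b/4)


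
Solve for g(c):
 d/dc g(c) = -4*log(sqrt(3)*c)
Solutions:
 g(c) = C1 - 4*c*log(c) - c*log(9) + 4*c


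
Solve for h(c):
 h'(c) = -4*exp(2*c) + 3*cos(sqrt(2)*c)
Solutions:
 h(c) = C1 - 2*exp(2*c) + 3*sqrt(2)*sin(sqrt(2)*c)/2


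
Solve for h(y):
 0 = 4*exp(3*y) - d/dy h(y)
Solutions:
 h(y) = C1 + 4*exp(3*y)/3


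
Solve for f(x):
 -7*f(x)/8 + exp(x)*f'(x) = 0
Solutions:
 f(x) = C1*exp(-7*exp(-x)/8)


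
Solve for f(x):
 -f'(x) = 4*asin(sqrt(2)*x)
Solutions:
 f(x) = C1 - 4*x*asin(sqrt(2)*x) - 2*sqrt(2)*sqrt(1 - 2*x^2)


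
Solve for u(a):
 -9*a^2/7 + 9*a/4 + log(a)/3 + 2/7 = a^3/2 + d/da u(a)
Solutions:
 u(a) = C1 - a^4/8 - 3*a^3/7 + 9*a^2/8 + a*log(a)/3 - a/21


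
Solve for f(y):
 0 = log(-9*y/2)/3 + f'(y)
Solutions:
 f(y) = C1 - y*log(-y)/3 + y*(-2*log(3) + log(2) + 1)/3


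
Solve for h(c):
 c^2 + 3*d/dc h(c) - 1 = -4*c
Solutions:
 h(c) = C1 - c^3/9 - 2*c^2/3 + c/3


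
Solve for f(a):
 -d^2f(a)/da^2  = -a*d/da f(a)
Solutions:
 f(a) = C1 + C2*erfi(sqrt(2)*a/2)


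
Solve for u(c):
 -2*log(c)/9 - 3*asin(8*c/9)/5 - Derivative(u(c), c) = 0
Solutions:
 u(c) = C1 - 2*c*log(c)/9 - 3*c*asin(8*c/9)/5 + 2*c/9 - 3*sqrt(81 - 64*c^2)/40


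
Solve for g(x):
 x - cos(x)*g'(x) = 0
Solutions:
 g(x) = C1 + Integral(x/cos(x), x)


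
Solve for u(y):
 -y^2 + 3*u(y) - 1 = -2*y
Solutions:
 u(y) = y^2/3 - 2*y/3 + 1/3


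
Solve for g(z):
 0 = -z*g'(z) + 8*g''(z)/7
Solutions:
 g(z) = C1 + C2*erfi(sqrt(7)*z/4)


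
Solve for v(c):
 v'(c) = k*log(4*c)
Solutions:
 v(c) = C1 + c*k*log(c) - c*k + c*k*log(4)


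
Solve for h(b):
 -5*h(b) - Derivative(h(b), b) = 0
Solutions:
 h(b) = C1*exp(-5*b)


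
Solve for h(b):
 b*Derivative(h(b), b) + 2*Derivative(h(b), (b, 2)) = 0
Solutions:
 h(b) = C1 + C2*erf(b/2)


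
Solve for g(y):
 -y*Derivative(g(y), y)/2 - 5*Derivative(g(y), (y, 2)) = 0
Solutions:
 g(y) = C1 + C2*erf(sqrt(5)*y/10)


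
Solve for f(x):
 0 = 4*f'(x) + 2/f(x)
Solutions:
 f(x) = -sqrt(C1 - x)
 f(x) = sqrt(C1 - x)


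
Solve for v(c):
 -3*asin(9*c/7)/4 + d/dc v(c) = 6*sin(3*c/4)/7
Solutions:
 v(c) = C1 + 3*c*asin(9*c/7)/4 + sqrt(49 - 81*c^2)/12 - 8*cos(3*c/4)/7


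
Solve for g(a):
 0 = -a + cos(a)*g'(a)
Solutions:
 g(a) = C1 + Integral(a/cos(a), a)


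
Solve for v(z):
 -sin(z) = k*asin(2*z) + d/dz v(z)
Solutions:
 v(z) = C1 - k*(z*asin(2*z) + sqrt(1 - 4*z^2)/2) + cos(z)


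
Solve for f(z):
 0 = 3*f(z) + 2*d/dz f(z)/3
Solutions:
 f(z) = C1*exp(-9*z/2)


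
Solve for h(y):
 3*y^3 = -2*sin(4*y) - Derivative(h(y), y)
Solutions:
 h(y) = C1 - 3*y^4/4 + cos(4*y)/2


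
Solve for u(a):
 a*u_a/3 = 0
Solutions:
 u(a) = C1


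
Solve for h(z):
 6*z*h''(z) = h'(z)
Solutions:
 h(z) = C1 + C2*z^(7/6)


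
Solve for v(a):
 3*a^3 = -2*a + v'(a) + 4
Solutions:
 v(a) = C1 + 3*a^4/4 + a^2 - 4*a


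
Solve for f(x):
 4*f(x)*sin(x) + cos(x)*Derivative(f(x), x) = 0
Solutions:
 f(x) = C1*cos(x)^4


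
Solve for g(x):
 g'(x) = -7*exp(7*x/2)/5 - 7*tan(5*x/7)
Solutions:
 g(x) = C1 - 2*exp(7*x/2)/5 + 49*log(cos(5*x/7))/5


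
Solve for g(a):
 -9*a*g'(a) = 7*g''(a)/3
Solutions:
 g(a) = C1 + C2*erf(3*sqrt(42)*a/14)


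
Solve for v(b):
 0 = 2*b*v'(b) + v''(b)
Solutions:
 v(b) = C1 + C2*erf(b)


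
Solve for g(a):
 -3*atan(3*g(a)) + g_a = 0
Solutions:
 Integral(1/atan(3*_y), (_y, g(a))) = C1 + 3*a


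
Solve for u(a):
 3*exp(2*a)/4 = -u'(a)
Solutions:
 u(a) = C1 - 3*exp(2*a)/8


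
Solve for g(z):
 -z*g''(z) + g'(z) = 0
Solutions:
 g(z) = C1 + C2*z^2


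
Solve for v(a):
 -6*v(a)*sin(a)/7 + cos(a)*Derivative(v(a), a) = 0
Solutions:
 v(a) = C1/cos(a)^(6/7)


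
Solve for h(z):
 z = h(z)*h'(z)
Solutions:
 h(z) = -sqrt(C1 + z^2)
 h(z) = sqrt(C1 + z^2)


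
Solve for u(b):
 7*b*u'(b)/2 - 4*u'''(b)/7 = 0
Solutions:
 u(b) = C1 + Integral(C2*airyai(7^(2/3)*b/2) + C3*airybi(7^(2/3)*b/2), b)


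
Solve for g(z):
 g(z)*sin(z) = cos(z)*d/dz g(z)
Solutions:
 g(z) = C1/cos(z)


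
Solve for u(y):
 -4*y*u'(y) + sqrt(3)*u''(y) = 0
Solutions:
 u(y) = C1 + C2*erfi(sqrt(2)*3^(3/4)*y/3)


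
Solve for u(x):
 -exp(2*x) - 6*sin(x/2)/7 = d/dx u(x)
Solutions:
 u(x) = C1 - exp(2*x)/2 + 12*cos(x/2)/7


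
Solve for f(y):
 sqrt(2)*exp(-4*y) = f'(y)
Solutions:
 f(y) = C1 - sqrt(2)*exp(-4*y)/4


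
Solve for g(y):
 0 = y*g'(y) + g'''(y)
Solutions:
 g(y) = C1 + Integral(C2*airyai(-y) + C3*airybi(-y), y)


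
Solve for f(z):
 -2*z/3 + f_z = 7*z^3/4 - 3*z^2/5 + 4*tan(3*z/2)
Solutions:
 f(z) = C1 + 7*z^4/16 - z^3/5 + z^2/3 - 8*log(cos(3*z/2))/3


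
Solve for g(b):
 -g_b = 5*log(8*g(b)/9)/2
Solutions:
 2*Integral(1/(log(_y) - 2*log(3) + 3*log(2)), (_y, g(b)))/5 = C1 - b


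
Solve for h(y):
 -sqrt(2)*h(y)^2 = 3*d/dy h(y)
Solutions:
 h(y) = 3/(C1 + sqrt(2)*y)


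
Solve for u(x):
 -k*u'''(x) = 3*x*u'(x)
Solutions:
 u(x) = C1 + Integral(C2*airyai(3^(1/3)*x*(-1/k)^(1/3)) + C3*airybi(3^(1/3)*x*(-1/k)^(1/3)), x)


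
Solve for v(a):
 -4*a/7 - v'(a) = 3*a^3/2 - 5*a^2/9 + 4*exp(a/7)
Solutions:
 v(a) = C1 - 3*a^4/8 + 5*a^3/27 - 2*a^2/7 - 28*exp(a/7)


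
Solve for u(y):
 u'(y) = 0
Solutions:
 u(y) = C1


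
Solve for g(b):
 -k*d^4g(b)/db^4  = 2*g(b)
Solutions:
 g(b) = C1*exp(-2^(1/4)*b*(-1/k)^(1/4)) + C2*exp(2^(1/4)*b*(-1/k)^(1/4)) + C3*exp(-2^(1/4)*I*b*(-1/k)^(1/4)) + C4*exp(2^(1/4)*I*b*(-1/k)^(1/4))


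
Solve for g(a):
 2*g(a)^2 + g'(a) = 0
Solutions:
 g(a) = 1/(C1 + 2*a)


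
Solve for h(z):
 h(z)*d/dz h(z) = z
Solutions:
 h(z) = -sqrt(C1 + z^2)
 h(z) = sqrt(C1 + z^2)


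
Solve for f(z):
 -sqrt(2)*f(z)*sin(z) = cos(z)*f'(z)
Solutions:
 f(z) = C1*cos(z)^(sqrt(2))


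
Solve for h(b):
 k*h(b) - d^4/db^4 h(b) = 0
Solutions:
 h(b) = C1*exp(-b*k^(1/4)) + C2*exp(b*k^(1/4)) + C3*exp(-I*b*k^(1/4)) + C4*exp(I*b*k^(1/4))


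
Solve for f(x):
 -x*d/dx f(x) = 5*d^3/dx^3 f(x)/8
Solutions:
 f(x) = C1 + Integral(C2*airyai(-2*5^(2/3)*x/5) + C3*airybi(-2*5^(2/3)*x/5), x)


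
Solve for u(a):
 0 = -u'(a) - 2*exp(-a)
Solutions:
 u(a) = C1 + 2*exp(-a)


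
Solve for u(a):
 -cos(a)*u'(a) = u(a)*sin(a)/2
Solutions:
 u(a) = C1*sqrt(cos(a))


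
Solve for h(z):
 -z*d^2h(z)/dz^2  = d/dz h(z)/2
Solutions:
 h(z) = C1 + C2*sqrt(z)


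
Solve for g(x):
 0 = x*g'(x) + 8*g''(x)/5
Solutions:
 g(x) = C1 + C2*erf(sqrt(5)*x/4)


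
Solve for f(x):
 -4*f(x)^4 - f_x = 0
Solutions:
 f(x) = (-3^(2/3) - 3*3^(1/6)*I)*(1/(C1 + 4*x))^(1/3)/6
 f(x) = (-3^(2/3) + 3*3^(1/6)*I)*(1/(C1 + 4*x))^(1/3)/6
 f(x) = (1/(C1 + 12*x))^(1/3)


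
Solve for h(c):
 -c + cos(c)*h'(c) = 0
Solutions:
 h(c) = C1 + Integral(c/cos(c), c)


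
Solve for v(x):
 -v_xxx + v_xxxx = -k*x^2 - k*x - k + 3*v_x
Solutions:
 v(x) = C1 + C2*exp(x*(-2^(2/3)*(9*sqrt(85) + 83)^(1/3) - 2*2^(1/3)/(9*sqrt(85) + 83)^(1/3) + 4)/12)*sin(2^(1/3)*sqrt(3)*x*(-2^(1/3)*(9*sqrt(85) + 83)^(1/3) + 2/(9*sqrt(85) + 83)^(1/3))/12) + C3*exp(x*(-2^(2/3)*(9*sqrt(85) + 83)^(1/3) - 2*2^(1/3)/(9*sqrt(85) + 83)^(1/3) + 4)/12)*cos(2^(1/3)*sqrt(3)*x*(-2^(1/3)*(9*sqrt(85) + 83)^(1/3) + 2/(9*sqrt(85) + 83)^(1/3))/12) + C4*exp(x*(2*2^(1/3)/(9*sqrt(85) + 83)^(1/3) + 2 + 2^(2/3)*(9*sqrt(85) + 83)^(1/3))/6) + k*x^3/9 + k*x^2/6 + k*x/9


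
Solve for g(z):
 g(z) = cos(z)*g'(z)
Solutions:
 g(z) = C1*sqrt(sin(z) + 1)/sqrt(sin(z) - 1)


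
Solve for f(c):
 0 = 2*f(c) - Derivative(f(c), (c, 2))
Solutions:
 f(c) = C1*exp(-sqrt(2)*c) + C2*exp(sqrt(2)*c)


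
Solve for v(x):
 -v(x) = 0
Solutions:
 v(x) = 0


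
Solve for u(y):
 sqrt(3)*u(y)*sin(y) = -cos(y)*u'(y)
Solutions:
 u(y) = C1*cos(y)^(sqrt(3))


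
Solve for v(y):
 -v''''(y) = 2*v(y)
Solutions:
 v(y) = (C1*sin(2^(3/4)*y/2) + C2*cos(2^(3/4)*y/2))*exp(-2^(3/4)*y/2) + (C3*sin(2^(3/4)*y/2) + C4*cos(2^(3/4)*y/2))*exp(2^(3/4)*y/2)


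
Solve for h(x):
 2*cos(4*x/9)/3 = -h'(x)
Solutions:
 h(x) = C1 - 3*sin(4*x/9)/2


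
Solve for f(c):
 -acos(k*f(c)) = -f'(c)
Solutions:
 Integral(1/acos(_y*k), (_y, f(c))) = C1 + c


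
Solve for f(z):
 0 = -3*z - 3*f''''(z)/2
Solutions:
 f(z) = C1 + C2*z + C3*z^2 + C4*z^3 - z^5/60


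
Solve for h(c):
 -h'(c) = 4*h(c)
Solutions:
 h(c) = C1*exp(-4*c)


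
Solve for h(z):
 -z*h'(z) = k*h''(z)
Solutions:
 h(z) = C1 + C2*sqrt(k)*erf(sqrt(2)*z*sqrt(1/k)/2)


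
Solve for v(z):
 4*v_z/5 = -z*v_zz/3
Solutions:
 v(z) = C1 + C2/z^(7/5)


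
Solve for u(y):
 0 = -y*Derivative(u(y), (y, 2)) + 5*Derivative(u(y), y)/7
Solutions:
 u(y) = C1 + C2*y^(12/7)


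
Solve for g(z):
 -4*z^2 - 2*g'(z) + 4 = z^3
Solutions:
 g(z) = C1 - z^4/8 - 2*z^3/3 + 2*z


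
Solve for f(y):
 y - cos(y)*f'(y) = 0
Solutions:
 f(y) = C1 + Integral(y/cos(y), y)


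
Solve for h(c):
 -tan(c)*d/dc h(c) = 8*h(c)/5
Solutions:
 h(c) = C1/sin(c)^(8/5)


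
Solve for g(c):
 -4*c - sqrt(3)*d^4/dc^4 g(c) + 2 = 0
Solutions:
 g(c) = C1 + C2*c + C3*c^2 + C4*c^3 - sqrt(3)*c^5/90 + sqrt(3)*c^4/36


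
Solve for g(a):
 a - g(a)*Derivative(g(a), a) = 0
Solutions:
 g(a) = -sqrt(C1 + a^2)
 g(a) = sqrt(C1 + a^2)


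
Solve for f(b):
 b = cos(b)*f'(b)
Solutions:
 f(b) = C1 + Integral(b/cos(b), b)


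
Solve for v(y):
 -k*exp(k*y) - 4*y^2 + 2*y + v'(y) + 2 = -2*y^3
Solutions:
 v(y) = C1 - y^4/2 + 4*y^3/3 - y^2 - 2*y + exp(k*y)


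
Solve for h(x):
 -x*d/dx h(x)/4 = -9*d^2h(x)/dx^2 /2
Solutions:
 h(x) = C1 + C2*erfi(x/6)


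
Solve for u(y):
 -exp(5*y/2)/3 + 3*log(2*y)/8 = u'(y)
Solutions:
 u(y) = C1 + 3*y*log(y)/8 + 3*y*(-1 + log(2))/8 - 2*exp(5*y/2)/15


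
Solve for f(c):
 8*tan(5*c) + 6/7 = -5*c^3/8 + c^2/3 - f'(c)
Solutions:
 f(c) = C1 - 5*c^4/32 + c^3/9 - 6*c/7 + 8*log(cos(5*c))/5


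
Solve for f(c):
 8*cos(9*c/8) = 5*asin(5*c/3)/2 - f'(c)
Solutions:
 f(c) = C1 + 5*c*asin(5*c/3)/2 + sqrt(9 - 25*c^2)/2 - 64*sin(9*c/8)/9


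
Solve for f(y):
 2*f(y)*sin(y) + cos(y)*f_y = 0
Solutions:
 f(y) = C1*cos(y)^2


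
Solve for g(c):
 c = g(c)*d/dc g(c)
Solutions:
 g(c) = -sqrt(C1 + c^2)
 g(c) = sqrt(C1 + c^2)


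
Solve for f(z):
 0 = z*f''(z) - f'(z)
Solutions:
 f(z) = C1 + C2*z^2


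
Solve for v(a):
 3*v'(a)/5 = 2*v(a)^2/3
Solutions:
 v(a) = -9/(C1 + 10*a)


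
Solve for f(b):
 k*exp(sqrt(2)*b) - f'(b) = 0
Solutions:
 f(b) = C1 + sqrt(2)*k*exp(sqrt(2)*b)/2


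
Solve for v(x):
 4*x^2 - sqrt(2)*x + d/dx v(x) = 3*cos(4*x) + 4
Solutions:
 v(x) = C1 - 4*x^3/3 + sqrt(2)*x^2/2 + 4*x + 3*sin(4*x)/4


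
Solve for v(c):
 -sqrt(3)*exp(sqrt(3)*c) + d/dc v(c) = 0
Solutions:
 v(c) = C1 + exp(sqrt(3)*c)


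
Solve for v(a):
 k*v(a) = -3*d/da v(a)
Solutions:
 v(a) = C1*exp(-a*k/3)


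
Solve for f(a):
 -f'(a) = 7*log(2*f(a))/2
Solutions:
 2*Integral(1/(log(_y) + log(2)), (_y, f(a)))/7 = C1 - a


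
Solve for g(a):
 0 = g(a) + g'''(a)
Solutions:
 g(a) = C3*exp(-a) + (C1*sin(sqrt(3)*a/2) + C2*cos(sqrt(3)*a/2))*exp(a/2)


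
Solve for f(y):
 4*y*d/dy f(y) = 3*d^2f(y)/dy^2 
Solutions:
 f(y) = C1 + C2*erfi(sqrt(6)*y/3)


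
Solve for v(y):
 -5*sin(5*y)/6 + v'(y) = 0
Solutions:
 v(y) = C1 - cos(5*y)/6


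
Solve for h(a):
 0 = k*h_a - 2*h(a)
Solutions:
 h(a) = C1*exp(2*a/k)


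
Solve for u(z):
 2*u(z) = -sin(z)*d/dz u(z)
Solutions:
 u(z) = C1*(cos(z) + 1)/(cos(z) - 1)


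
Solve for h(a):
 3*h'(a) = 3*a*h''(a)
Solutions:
 h(a) = C1 + C2*a^2


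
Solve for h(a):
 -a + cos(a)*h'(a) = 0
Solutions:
 h(a) = C1 + Integral(a/cos(a), a)


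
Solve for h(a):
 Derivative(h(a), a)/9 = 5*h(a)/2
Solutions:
 h(a) = C1*exp(45*a/2)


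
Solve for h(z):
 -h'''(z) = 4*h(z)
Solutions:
 h(z) = C3*exp(-2^(2/3)*z) + (C1*sin(2^(2/3)*sqrt(3)*z/2) + C2*cos(2^(2/3)*sqrt(3)*z/2))*exp(2^(2/3)*z/2)


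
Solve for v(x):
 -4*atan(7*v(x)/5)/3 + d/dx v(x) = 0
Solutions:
 Integral(1/atan(7*_y/5), (_y, v(x))) = C1 + 4*x/3


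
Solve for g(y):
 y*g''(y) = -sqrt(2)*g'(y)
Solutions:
 g(y) = C1 + C2*y^(1 - sqrt(2))


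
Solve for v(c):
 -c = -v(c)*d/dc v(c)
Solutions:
 v(c) = -sqrt(C1 + c^2)
 v(c) = sqrt(C1 + c^2)


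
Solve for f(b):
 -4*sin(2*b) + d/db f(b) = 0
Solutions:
 f(b) = C1 - 2*cos(2*b)


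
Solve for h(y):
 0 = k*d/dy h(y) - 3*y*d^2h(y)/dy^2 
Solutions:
 h(y) = C1 + y^(re(k)/3 + 1)*(C2*sin(log(y)*Abs(im(k))/3) + C3*cos(log(y)*im(k)/3))


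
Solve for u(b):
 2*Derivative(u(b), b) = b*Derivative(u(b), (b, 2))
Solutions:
 u(b) = C1 + C2*b^3


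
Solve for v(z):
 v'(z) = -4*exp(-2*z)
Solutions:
 v(z) = C1 + 2*exp(-2*z)


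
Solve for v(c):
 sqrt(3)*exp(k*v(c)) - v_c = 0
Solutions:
 v(c) = Piecewise((log(-1/(C1*k + sqrt(3)*c*k))/k, Ne(k, 0)), (nan, True))
 v(c) = Piecewise((C1 + sqrt(3)*c, Eq(k, 0)), (nan, True))


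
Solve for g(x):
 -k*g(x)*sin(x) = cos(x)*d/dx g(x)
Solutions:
 g(x) = C1*exp(k*log(cos(x)))


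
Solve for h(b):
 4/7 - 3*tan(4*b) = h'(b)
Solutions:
 h(b) = C1 + 4*b/7 + 3*log(cos(4*b))/4


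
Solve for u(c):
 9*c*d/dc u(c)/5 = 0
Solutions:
 u(c) = C1


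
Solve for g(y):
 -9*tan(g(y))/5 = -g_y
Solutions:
 g(y) = pi - asin(C1*exp(9*y/5))
 g(y) = asin(C1*exp(9*y/5))


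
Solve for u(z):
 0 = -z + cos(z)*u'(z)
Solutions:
 u(z) = C1 + Integral(z/cos(z), z)


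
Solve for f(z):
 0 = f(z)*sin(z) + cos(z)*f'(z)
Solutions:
 f(z) = C1*cos(z)


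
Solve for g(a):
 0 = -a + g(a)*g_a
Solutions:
 g(a) = -sqrt(C1 + a^2)
 g(a) = sqrt(C1 + a^2)


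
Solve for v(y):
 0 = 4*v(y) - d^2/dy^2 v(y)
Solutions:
 v(y) = C1*exp(-2*y) + C2*exp(2*y)


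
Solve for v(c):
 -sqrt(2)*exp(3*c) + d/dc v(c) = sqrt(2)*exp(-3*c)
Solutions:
 v(c) = C1 + 2*sqrt(2)*sinh(3*c)/3


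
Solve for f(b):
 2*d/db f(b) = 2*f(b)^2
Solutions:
 f(b) = -1/(C1 + b)


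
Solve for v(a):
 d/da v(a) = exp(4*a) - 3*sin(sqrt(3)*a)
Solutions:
 v(a) = C1 + exp(4*a)/4 + sqrt(3)*cos(sqrt(3)*a)


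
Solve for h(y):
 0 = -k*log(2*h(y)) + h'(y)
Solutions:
 Integral(1/(log(_y) + log(2)), (_y, h(y))) = C1 + k*y


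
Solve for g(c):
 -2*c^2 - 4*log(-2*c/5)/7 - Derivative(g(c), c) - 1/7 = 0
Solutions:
 g(c) = C1 - 2*c^3/3 - 4*c*log(-c)/7 + c*(-4*log(2) + 3 + 4*log(5))/7


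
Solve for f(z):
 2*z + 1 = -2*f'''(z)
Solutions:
 f(z) = C1 + C2*z + C3*z^2 - z^4/24 - z^3/12


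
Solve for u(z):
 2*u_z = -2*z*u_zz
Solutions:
 u(z) = C1 + C2*log(z)


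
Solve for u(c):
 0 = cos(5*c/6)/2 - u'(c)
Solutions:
 u(c) = C1 + 3*sin(5*c/6)/5


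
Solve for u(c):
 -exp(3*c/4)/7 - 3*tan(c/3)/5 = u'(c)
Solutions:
 u(c) = C1 - 4*exp(3*c/4)/21 + 9*log(cos(c/3))/5


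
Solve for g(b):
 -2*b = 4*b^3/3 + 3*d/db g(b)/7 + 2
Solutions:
 g(b) = C1 - 7*b^4/9 - 7*b^2/3 - 14*b/3


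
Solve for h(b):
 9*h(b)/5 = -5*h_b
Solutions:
 h(b) = C1*exp(-9*b/25)


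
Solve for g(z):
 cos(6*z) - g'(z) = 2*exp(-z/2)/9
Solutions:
 g(z) = C1 + sin(6*z)/6 + 4*exp(-z/2)/9


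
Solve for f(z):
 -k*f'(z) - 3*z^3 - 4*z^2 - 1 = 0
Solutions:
 f(z) = C1 - 3*z^4/(4*k) - 4*z^3/(3*k) - z/k


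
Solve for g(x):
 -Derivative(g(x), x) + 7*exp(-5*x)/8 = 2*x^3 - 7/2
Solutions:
 g(x) = C1 - x^4/2 + 7*x/2 - 7*exp(-5*x)/40


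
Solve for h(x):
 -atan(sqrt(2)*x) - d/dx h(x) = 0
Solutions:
 h(x) = C1 - x*atan(sqrt(2)*x) + sqrt(2)*log(2*x^2 + 1)/4


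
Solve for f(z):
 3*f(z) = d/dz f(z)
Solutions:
 f(z) = C1*exp(3*z)


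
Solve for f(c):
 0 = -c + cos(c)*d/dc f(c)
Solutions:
 f(c) = C1 + Integral(c/cos(c), c)


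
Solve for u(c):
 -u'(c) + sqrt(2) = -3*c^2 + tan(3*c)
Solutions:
 u(c) = C1 + c^3 + sqrt(2)*c + log(cos(3*c))/3


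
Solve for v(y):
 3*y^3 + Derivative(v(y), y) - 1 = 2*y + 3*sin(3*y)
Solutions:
 v(y) = C1 - 3*y^4/4 + y^2 + y - cos(3*y)


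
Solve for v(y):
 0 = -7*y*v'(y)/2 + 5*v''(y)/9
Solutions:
 v(y) = C1 + C2*erfi(3*sqrt(35)*y/10)


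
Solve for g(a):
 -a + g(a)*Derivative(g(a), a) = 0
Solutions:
 g(a) = -sqrt(C1 + a^2)
 g(a) = sqrt(C1 + a^2)


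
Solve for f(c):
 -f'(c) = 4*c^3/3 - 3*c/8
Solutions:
 f(c) = C1 - c^4/3 + 3*c^2/16


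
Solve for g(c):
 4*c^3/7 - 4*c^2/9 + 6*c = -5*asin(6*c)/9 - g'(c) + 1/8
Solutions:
 g(c) = C1 - c^4/7 + 4*c^3/27 - 3*c^2 - 5*c*asin(6*c)/9 + c/8 - 5*sqrt(1 - 36*c^2)/54


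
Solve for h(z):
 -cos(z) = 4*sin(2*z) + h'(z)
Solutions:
 h(z) = C1 - 4*sin(z)^2 - sin(z)


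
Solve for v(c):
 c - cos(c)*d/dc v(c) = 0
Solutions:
 v(c) = C1 + Integral(c/cos(c), c)


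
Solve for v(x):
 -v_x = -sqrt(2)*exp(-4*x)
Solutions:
 v(x) = C1 - sqrt(2)*exp(-4*x)/4


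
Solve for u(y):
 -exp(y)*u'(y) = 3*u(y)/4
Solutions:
 u(y) = C1*exp(3*exp(-y)/4)


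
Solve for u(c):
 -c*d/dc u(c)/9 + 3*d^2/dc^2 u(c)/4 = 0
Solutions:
 u(c) = C1 + C2*erfi(sqrt(6)*c/9)


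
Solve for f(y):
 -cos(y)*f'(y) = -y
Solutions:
 f(y) = C1 + Integral(y/cos(y), y)


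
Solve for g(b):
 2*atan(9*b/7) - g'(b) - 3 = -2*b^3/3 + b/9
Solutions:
 g(b) = C1 + b^4/6 - b^2/18 + 2*b*atan(9*b/7) - 3*b - 7*log(81*b^2 + 49)/9


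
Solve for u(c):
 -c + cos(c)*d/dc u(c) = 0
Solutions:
 u(c) = C1 + Integral(c/cos(c), c)


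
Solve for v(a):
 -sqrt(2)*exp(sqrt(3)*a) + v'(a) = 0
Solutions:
 v(a) = C1 + sqrt(6)*exp(sqrt(3)*a)/3


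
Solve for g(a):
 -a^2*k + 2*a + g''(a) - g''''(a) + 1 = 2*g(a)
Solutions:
 g(a) = -a^2*k/2 + a - k/2 + (C1*sin(2^(1/4)*a*sin(atan(sqrt(7))/2)) + C2*cos(2^(1/4)*a*sin(atan(sqrt(7))/2)))*exp(-2^(1/4)*a*cos(atan(sqrt(7))/2)) + (C3*sin(2^(1/4)*a*sin(atan(sqrt(7))/2)) + C4*cos(2^(1/4)*a*sin(atan(sqrt(7))/2)))*exp(2^(1/4)*a*cos(atan(sqrt(7))/2)) + 1/2


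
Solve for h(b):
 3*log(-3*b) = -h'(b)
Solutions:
 h(b) = C1 - 3*b*log(-b) + 3*b*(1 - log(3))


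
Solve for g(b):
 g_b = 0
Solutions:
 g(b) = C1


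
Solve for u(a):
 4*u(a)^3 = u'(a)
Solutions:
 u(a) = -sqrt(2)*sqrt(-1/(C1 + 4*a))/2
 u(a) = sqrt(2)*sqrt(-1/(C1 + 4*a))/2


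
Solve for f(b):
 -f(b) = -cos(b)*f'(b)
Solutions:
 f(b) = C1*sqrt(sin(b) + 1)/sqrt(sin(b) - 1)


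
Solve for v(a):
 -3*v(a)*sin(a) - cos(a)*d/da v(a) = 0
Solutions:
 v(a) = C1*cos(a)^3


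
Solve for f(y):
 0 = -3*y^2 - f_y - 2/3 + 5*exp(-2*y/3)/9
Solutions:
 f(y) = C1 - y^3 - 2*y/3 - 5*exp(-2*y/3)/6


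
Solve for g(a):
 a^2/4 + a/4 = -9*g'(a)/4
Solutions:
 g(a) = C1 - a^3/27 - a^2/18


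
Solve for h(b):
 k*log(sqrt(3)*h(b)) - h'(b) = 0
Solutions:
 Integral(1/(2*log(_y) + log(3)), (_y, h(b))) = C1 + b*k/2


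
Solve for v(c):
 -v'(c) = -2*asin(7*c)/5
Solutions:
 v(c) = C1 + 2*c*asin(7*c)/5 + 2*sqrt(1 - 49*c^2)/35


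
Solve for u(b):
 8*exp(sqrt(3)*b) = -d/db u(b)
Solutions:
 u(b) = C1 - 8*sqrt(3)*exp(sqrt(3)*b)/3


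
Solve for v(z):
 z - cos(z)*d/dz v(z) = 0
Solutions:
 v(z) = C1 + Integral(z/cos(z), z)


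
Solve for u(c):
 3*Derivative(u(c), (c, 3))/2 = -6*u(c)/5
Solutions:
 u(c) = C3*exp(-10^(2/3)*c/5) + (C1*sin(10^(2/3)*sqrt(3)*c/10) + C2*cos(10^(2/3)*sqrt(3)*c/10))*exp(10^(2/3)*c/10)


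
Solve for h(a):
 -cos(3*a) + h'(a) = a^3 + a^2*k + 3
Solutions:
 h(a) = C1 + a^4/4 + a^3*k/3 + 3*a + sin(3*a)/3


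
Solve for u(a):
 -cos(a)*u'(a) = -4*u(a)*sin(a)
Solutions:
 u(a) = C1/cos(a)^4


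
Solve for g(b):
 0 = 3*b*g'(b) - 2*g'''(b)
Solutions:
 g(b) = C1 + Integral(C2*airyai(2^(2/3)*3^(1/3)*b/2) + C3*airybi(2^(2/3)*3^(1/3)*b/2), b)


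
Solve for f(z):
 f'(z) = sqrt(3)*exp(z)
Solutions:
 f(z) = C1 + sqrt(3)*exp(z)


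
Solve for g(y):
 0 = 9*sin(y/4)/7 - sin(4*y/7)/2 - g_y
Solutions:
 g(y) = C1 - 36*cos(y/4)/7 + 7*cos(4*y/7)/8


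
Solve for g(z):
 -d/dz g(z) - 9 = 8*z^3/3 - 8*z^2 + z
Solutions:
 g(z) = C1 - 2*z^4/3 + 8*z^3/3 - z^2/2 - 9*z


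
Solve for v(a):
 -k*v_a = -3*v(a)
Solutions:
 v(a) = C1*exp(3*a/k)


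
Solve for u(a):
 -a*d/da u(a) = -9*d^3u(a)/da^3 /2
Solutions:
 u(a) = C1 + Integral(C2*airyai(6^(1/3)*a/3) + C3*airybi(6^(1/3)*a/3), a)


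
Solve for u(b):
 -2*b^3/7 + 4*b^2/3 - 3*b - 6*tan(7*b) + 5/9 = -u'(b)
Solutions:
 u(b) = C1 + b^4/14 - 4*b^3/9 + 3*b^2/2 - 5*b/9 - 6*log(cos(7*b))/7


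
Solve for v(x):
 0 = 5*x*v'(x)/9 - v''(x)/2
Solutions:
 v(x) = C1 + C2*erfi(sqrt(5)*x/3)


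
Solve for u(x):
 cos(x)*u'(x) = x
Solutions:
 u(x) = C1 + Integral(x/cos(x), x)


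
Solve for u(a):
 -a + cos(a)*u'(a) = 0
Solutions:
 u(a) = C1 + Integral(a/cos(a), a)


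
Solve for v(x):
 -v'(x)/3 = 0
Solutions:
 v(x) = C1


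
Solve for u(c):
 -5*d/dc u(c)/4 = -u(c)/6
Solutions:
 u(c) = C1*exp(2*c/15)


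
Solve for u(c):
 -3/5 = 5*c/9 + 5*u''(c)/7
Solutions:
 u(c) = C1 + C2*c - 7*c^3/54 - 21*c^2/50


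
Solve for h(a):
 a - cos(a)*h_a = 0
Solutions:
 h(a) = C1 + Integral(a/cos(a), a)


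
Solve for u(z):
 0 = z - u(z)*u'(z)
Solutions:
 u(z) = -sqrt(C1 + z^2)
 u(z) = sqrt(C1 + z^2)


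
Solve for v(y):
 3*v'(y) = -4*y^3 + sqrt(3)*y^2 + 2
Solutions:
 v(y) = C1 - y^4/3 + sqrt(3)*y^3/9 + 2*y/3


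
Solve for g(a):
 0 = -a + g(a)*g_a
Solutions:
 g(a) = -sqrt(C1 + a^2)
 g(a) = sqrt(C1 + a^2)


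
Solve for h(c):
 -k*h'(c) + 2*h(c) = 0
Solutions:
 h(c) = C1*exp(2*c/k)


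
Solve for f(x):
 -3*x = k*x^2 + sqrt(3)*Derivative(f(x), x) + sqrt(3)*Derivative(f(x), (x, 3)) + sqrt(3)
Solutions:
 f(x) = C1 + C2*sin(x) + C3*cos(x) - sqrt(3)*k*x^3/9 + 2*sqrt(3)*k*x/3 - sqrt(3)*x^2/2 - x


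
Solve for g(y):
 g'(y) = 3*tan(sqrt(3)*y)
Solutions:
 g(y) = C1 - sqrt(3)*log(cos(sqrt(3)*y))


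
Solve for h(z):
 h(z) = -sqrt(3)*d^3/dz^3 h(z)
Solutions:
 h(z) = C3*exp(-3^(5/6)*z/3) + (C1*sin(3^(1/3)*z/2) + C2*cos(3^(1/3)*z/2))*exp(3^(5/6)*z/6)


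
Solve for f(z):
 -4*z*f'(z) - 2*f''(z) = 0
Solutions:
 f(z) = C1 + C2*erf(z)


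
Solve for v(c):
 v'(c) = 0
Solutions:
 v(c) = C1


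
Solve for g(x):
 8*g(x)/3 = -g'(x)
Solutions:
 g(x) = C1*exp(-8*x/3)


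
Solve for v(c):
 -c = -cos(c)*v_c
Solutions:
 v(c) = C1 + Integral(c/cos(c), c)


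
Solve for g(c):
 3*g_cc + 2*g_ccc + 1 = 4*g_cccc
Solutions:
 g(c) = C1 + C2*c + C3*exp(c*(1 - sqrt(13))/4) + C4*exp(c*(1 + sqrt(13))/4) - c^2/6


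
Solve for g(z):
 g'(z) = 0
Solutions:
 g(z) = C1


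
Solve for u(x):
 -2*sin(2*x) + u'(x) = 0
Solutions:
 u(x) = C1 - cos(2*x)


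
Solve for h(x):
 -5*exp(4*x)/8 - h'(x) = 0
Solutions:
 h(x) = C1 - 5*exp(4*x)/32


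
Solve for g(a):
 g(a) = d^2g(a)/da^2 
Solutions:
 g(a) = C1*exp(-a) + C2*exp(a)


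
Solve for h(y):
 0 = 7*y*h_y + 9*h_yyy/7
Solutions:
 h(y) = C1 + Integral(C2*airyai(-3^(1/3)*7^(2/3)*y/3) + C3*airybi(-3^(1/3)*7^(2/3)*y/3), y)


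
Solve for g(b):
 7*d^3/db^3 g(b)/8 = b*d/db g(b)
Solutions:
 g(b) = C1 + Integral(C2*airyai(2*7^(2/3)*b/7) + C3*airybi(2*7^(2/3)*b/7), b)


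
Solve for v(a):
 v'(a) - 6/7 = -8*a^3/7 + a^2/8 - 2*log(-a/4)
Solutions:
 v(a) = C1 - 2*a^4/7 + a^3/24 - 2*a*log(-a) + a*(4*log(2) + 20/7)


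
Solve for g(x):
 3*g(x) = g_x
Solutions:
 g(x) = C1*exp(3*x)
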